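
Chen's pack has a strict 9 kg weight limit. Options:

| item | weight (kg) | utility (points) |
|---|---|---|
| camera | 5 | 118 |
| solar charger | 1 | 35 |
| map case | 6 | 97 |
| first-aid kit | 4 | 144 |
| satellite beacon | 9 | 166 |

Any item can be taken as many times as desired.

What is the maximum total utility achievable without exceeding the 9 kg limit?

323

By utility per kg: first-aid kit 36.00, solar charger 35.00, camera 23.60 lead.
Best packing: solar charger + 2×first-aid kit — 9 kg, 323 total.
That's the maximum — no swap from here does better than 323.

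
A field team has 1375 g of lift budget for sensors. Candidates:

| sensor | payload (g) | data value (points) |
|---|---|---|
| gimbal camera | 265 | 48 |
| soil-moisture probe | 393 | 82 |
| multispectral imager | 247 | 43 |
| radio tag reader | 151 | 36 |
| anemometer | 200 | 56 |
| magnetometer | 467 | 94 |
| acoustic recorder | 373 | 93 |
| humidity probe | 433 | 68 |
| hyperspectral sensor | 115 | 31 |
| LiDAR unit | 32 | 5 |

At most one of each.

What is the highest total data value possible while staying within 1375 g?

315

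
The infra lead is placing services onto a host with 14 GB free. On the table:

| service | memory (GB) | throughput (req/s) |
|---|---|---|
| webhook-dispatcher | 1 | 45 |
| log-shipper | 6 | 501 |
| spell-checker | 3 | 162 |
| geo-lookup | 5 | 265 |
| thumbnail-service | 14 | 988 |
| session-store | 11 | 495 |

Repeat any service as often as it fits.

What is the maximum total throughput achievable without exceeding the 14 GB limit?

By throughput per GB: log-shipper 83.50, thumbnail-service 70.57, spell-checker 54.00 lead.
2×webhook-dispatcher + 2×log-shipper uses 14 of the 14 GB and totals 1092.

1092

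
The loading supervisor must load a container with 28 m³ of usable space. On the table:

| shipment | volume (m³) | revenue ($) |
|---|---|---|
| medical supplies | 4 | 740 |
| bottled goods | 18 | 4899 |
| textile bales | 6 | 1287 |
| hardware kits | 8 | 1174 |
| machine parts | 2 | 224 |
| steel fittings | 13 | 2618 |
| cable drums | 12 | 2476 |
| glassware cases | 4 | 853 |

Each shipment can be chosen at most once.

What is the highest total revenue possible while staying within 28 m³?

7039

Best packing: bottled goods + textile bales + glassware cases — 28 m³, 7039 total.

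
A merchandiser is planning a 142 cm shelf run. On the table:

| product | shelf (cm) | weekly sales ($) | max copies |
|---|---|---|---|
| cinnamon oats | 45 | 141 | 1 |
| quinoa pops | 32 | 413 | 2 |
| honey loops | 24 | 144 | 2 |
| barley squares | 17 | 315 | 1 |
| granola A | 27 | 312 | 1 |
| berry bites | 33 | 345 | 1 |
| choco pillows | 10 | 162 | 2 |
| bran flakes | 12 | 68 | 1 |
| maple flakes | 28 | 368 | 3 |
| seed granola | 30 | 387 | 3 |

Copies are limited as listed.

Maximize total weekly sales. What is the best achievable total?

1968

Ranking by ratio (weekly sales/cm): barley squares 18.53, choco pillows 16.20, maple flakes 13.14, quinoa pops 12.91.
Greedy by ratio would take barley squares + 2×choco pillows + bran flakes + 3×maple flakes: 133 cm used, total 1811.
The 22 cm tied up in choco pillows and bran flakes is better spent on seed granola — total rises to 1968 (141 cm).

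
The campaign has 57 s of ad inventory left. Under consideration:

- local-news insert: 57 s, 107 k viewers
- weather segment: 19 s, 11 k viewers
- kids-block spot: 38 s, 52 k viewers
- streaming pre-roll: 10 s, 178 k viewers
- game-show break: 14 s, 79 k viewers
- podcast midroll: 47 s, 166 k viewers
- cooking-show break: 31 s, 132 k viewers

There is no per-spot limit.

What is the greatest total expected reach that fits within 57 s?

890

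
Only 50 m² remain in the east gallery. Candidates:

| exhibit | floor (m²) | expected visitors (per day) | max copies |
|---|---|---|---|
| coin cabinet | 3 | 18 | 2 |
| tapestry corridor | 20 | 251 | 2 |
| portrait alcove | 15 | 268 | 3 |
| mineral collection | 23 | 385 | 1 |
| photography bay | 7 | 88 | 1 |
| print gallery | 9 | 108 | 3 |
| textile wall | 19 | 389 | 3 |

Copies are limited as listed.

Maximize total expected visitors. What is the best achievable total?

By expected visitors per m²: textile wall 20.47, portrait alcove 17.87, mineral collection 16.74 lead.
Greedy by ratio would take coin cabinet + photography bay + 2×textile wall: 48 m² used, total 884.
Dropping coin cabinet and photography bay and textile wall frees 29 m²; slotting in 2×portrait alcove (30 m²) lifts the total to 925 at 49 m².

925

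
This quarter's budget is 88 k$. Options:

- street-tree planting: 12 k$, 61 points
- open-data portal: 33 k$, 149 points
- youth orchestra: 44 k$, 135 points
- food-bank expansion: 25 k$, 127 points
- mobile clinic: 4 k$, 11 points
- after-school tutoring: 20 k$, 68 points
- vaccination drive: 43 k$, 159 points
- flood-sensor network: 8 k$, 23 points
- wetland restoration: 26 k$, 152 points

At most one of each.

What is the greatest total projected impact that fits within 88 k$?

Taking the top-ratio projects first gives street-tree planting + food-bank expansion + mobile clinic + after-school tutoring + wetland restoration for 419 (87 k$).
Dropping street-tree planting and after-school tutoring frees 32 k$; slotting in open-data portal (33 k$) lifts the total to 439 at 88 k$.
Runner-up open-data portal + food-bank expansion + wetland restoration tops out at 428.

439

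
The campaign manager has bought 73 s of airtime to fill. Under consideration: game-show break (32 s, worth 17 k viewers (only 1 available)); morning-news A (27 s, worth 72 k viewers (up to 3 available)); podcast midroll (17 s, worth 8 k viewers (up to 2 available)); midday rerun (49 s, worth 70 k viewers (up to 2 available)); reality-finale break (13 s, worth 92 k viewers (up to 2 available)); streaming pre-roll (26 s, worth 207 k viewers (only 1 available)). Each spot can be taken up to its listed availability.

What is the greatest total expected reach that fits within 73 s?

399

Density check — streaming pre-roll 7.96, reality-finale break 7.08, morning-news A 2.67 are the best per s.
Taking podcast midroll + 2×reality-finale break + streaming pre-roll: 69 s used, 399 in expected reach.
No other feasible combination exceeds 399.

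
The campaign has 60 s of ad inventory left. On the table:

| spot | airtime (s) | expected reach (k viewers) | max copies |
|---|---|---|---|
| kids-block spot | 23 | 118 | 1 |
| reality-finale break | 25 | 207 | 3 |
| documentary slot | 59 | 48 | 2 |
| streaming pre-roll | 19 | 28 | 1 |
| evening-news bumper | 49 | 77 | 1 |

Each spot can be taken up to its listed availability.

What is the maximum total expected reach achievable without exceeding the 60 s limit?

Ranking by ratio (expected reach/s): reality-finale break 8.28, kids-block spot 5.13, evening-news bumper 1.57.
Taking 2×reality-finale break: 50 s used, 414 in expected reach.

414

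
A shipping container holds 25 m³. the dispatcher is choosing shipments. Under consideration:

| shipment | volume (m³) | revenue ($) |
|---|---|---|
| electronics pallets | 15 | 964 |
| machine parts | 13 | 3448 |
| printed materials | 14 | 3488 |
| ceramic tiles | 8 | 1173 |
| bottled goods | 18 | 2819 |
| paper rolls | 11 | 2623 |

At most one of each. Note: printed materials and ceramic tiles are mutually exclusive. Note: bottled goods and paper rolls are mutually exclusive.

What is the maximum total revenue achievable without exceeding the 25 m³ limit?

6111

Ranking by ratio (revenue/m³): machine parts 265.23, printed materials 249.14, paper rolls 238.45.
A density-first pass picks machine parts + paper rolls — 6071 at 24 m³.
Dropping machine parts frees 13 m³; slotting in printed materials (14 m³) lifts the total to 6111 at 25 m³.
Runner-up machine parts + paper rolls tops out at 6071.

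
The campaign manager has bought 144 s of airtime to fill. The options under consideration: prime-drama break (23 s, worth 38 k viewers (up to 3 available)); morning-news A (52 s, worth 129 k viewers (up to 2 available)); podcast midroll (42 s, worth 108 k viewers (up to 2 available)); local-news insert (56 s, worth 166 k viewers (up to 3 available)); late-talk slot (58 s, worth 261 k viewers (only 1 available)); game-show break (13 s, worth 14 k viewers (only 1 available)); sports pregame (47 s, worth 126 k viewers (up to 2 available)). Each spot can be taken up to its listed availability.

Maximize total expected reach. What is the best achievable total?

477

Ranking by ratio (expected reach/s): late-talk slot 4.50, local-news insert 2.96, sports pregame 2.68, podcast midroll 2.57.
Filling by ratio: prime-drama break + local-news insert + late-talk slot for 465, with 7 s left unused.
The 79 s tied up in prime-drama break and local-news insert is better spent on 2×podcast midroll — total rises to 477 (142 s).
Every other selection either busts 144 s or exceeds an availability limit or fails to beat 477.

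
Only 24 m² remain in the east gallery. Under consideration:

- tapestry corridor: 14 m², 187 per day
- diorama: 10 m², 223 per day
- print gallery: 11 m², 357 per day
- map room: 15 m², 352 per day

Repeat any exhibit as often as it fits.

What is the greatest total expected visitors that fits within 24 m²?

Ranking by ratio (expected visitors/m²): print gallery 32.45, map room 23.47, diorama 22.30.
Taking 2×print gallery: 22 m² used, 714 in expected visitors.
Nothing else within 24 m² beats 714.

714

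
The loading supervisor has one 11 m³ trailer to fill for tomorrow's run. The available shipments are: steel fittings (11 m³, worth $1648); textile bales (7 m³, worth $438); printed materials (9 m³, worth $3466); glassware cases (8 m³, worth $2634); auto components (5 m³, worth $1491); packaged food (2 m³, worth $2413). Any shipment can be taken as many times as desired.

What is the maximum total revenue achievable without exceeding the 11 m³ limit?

Density check — packaged food 1206.50, printed materials 385.11, glassware cases 329.25, auto components 298.20 are the best per m³.
Best packing: 5×packaged food — 10 m³, 12065 total.

12065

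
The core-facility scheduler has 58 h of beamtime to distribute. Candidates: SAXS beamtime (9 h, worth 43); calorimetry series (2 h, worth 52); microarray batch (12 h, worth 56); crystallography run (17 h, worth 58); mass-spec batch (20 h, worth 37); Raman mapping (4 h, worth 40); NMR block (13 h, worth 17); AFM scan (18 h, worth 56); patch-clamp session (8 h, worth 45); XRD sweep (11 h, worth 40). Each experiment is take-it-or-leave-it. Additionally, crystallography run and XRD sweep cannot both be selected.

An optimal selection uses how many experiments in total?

6

Optimal total is 294.
One optimal bundle: SAXS beamtime + calorimetry series + microarray batch + crystallography run + Raman mapping + patch-clamp session (52 h).
Any selection reaching 294 contains exactly 6 experiments.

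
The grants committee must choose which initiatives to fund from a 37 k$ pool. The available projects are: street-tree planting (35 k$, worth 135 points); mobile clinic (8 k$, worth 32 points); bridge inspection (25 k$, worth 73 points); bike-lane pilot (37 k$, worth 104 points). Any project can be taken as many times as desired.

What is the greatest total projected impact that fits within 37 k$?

Greedy by ratio would take 4×mobile clinic: 32 k$ used, total 128.
Replace 4×mobile clinic with street-tree planting: the trade gains 7 net, giving 135 at 35 k$.
No other feasible combination exceeds 135.

135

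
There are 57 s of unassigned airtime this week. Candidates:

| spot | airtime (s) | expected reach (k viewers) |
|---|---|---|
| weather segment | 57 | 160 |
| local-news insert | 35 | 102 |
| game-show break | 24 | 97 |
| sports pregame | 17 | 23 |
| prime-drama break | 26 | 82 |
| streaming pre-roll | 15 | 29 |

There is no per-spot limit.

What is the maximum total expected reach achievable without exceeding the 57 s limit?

194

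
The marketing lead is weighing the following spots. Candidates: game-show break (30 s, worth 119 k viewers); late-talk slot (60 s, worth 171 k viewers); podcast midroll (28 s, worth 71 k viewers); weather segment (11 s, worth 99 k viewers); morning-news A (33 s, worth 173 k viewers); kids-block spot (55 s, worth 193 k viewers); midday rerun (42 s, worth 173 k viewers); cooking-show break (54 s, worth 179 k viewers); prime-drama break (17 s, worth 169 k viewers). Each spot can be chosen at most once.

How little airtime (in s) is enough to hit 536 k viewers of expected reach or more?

91

Look for the lowest-airtime combination reaching 536.
game-show break + weather segment + morning-news A + prime-drama break reaches 560 using 91 s.
Below 91 s the best achievable stays under 536.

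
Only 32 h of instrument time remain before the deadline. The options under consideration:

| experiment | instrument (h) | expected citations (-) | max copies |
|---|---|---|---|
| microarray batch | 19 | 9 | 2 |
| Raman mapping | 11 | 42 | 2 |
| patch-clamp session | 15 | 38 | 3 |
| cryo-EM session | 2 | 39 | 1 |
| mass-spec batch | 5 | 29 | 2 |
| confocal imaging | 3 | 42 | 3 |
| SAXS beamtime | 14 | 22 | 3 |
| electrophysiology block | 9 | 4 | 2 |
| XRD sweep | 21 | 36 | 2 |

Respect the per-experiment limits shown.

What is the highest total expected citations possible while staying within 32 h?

265

By expected citations per h: cryo-EM session 19.50, confocal imaging 14.00, mass-spec batch 5.80 lead.
Taking Raman mapping + cryo-EM session + 2×mass-spec batch + 3×confocal imaging: 32 h used, 265 in expected citations.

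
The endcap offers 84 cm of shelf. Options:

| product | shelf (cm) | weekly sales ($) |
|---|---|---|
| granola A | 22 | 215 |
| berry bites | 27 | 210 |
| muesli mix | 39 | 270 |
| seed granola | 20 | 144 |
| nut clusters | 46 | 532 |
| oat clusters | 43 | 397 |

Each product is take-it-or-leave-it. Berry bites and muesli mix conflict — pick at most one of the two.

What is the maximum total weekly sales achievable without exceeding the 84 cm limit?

747

The ratio ordering already packs tightly: granola A + nut clusters, 68 cm, 747.
The closest alternative, berry bites + nut clusters, reaches only 742.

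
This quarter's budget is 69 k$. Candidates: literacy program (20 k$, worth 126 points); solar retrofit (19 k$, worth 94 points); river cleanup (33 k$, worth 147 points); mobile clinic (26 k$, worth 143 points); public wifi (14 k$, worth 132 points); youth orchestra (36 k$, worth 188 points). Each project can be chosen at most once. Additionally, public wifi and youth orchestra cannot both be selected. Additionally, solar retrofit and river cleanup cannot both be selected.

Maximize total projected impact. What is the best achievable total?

405

By projected impact per k$: public wifi 9.43, literacy program 6.30, mobile clinic 5.50 lead.
Filling by ratio: literacy program + mobile clinic + public wifi for 401, with 9 k$ left unused.
Replace mobile clinic with river cleanup: the trade gains 4 net, giving 405 at 67 k$.
The closest alternative, literacy program + mobile clinic + public wifi, reaches only 401.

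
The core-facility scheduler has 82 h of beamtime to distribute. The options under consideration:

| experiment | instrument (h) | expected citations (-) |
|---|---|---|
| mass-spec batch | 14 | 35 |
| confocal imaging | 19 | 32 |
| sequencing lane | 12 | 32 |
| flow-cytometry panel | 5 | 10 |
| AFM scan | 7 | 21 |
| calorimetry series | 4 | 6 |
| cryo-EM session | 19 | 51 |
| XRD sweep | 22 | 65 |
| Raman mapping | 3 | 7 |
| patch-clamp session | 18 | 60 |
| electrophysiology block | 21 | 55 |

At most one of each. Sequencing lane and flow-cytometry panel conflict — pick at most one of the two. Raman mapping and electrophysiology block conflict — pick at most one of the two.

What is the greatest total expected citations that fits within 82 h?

236

Ranking by ratio (expected citations/h): patch-clamp session 3.33, AFM scan 3.00, XRD sweep 2.95, cryo-EM session 2.68.
Taking sequencing lane + AFM scan + cryo-EM session + XRD sweep + Raman mapping + patch-clamp session: 81 h used, 236 in expected citations.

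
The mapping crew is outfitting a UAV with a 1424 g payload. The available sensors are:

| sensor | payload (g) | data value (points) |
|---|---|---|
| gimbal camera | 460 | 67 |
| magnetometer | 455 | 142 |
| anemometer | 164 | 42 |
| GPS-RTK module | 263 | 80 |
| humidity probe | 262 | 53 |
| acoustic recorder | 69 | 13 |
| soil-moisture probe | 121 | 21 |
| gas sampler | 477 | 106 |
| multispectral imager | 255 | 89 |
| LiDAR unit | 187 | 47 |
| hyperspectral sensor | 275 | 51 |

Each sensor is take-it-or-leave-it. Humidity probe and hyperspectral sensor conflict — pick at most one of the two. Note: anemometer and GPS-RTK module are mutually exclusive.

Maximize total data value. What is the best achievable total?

411

By data value per g: multispectral imager 0.35, magnetometer 0.31, GPS-RTK module 0.30, anemometer 0.26 lead.
Taking magnetometer + GPS-RTK module + humidity probe + multispectral imager + LiDAR unit: 1422 g used, 411 in data value.
Runner-up magnetometer + anemometer + acoustic recorder + gas sampler + multispectral imager tops out at 392.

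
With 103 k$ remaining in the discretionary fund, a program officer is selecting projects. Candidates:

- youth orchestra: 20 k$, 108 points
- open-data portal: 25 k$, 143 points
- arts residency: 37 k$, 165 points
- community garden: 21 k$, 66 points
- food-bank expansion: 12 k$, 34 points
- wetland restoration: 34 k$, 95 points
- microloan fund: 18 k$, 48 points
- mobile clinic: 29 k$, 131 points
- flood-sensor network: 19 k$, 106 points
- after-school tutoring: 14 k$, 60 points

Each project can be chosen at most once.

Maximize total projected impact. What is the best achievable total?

A density-first pass picks youth orchestra + open-data portal + mobile clinic + flood-sensor network — 488 at 93 k$.
The 29 k$ tied up in mobile clinic is better spent on arts residency — total rises to 522 (101 k$).
Nothing else within 103 k$ beats 522.

522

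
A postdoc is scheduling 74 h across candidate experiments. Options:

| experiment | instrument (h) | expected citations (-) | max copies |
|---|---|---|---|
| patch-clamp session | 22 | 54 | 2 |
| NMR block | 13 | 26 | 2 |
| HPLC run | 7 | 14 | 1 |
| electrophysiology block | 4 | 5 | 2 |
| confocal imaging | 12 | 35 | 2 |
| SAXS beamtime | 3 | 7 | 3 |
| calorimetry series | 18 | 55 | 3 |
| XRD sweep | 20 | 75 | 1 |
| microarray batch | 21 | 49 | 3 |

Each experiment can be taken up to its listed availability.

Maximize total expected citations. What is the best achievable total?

The ratio ordering already packs tightly: 3×calorimetry series + XRD sweep, 74 h, 240.
Nothing else within 74 h beats 240.

240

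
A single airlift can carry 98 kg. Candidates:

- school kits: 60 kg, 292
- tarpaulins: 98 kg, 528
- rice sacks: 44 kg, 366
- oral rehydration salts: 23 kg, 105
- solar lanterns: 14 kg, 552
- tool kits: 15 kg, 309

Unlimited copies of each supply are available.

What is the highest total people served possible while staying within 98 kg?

7×solar lanterns uses 98 of the 98 kg and totals 3864.

3864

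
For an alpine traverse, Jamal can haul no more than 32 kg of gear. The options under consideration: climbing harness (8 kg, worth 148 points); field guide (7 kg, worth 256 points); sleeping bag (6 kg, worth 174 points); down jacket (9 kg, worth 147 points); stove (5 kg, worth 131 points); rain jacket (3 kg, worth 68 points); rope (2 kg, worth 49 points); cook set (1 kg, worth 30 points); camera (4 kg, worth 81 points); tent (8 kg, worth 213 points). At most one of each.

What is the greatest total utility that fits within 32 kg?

921

By utility per kg: field guide 36.57, cook set 30.00, sleeping bag 29.00 lead.
Field guide + sleeping bag + stove + rain jacket + rope + cook set + tent uses 32 of the 32 kg and totals 921.
Nothing else within 32 kg beats 921.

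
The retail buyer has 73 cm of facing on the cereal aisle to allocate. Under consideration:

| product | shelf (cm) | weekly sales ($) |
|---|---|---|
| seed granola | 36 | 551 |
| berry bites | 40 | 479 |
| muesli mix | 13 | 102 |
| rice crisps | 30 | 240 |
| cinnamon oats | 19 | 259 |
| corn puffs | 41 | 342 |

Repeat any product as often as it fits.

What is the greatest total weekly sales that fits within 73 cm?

1102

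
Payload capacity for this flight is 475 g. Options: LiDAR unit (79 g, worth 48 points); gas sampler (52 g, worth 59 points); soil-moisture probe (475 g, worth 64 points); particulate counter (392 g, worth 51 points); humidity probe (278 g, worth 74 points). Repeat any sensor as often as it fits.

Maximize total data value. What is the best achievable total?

Best packing: 9×gas sampler — 468 g, 531 total.
Every other selection either busts 475 g or fails to beat 531.

531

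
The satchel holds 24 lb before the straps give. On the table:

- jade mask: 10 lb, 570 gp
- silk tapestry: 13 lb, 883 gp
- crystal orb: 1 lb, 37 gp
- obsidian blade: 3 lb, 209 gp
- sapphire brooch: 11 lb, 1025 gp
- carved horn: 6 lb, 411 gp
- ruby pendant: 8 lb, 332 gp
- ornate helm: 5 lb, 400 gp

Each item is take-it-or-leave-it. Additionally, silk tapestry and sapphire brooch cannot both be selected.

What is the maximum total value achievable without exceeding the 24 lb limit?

Ranking by ratio (value/lb): sapphire brooch 93.18, ornate helm 80.00, obsidian blade 69.67.
Taking the top-ratio items first gives crystal orb + obsidian blade + sapphire brooch + ornate helm for 1671 (20 lb).
Replace obsidian blade with carved horn: the trade gains 202 net, giving 1873 at 23 lb.
Runner-up sapphire brooch + carved horn + ornate helm tops out at 1836.

1873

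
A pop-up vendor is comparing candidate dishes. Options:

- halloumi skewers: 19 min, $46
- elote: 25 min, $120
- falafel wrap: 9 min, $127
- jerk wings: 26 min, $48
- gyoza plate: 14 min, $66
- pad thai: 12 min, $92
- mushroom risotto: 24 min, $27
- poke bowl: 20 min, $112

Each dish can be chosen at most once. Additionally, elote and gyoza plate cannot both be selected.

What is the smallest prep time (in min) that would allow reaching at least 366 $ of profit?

55

Need the lightest bundle worth ≥ 366.
falafel wrap + gyoza plate + pad thai + poke bowl reaches 397 using 55 min.
No combination under 55 min hits 366.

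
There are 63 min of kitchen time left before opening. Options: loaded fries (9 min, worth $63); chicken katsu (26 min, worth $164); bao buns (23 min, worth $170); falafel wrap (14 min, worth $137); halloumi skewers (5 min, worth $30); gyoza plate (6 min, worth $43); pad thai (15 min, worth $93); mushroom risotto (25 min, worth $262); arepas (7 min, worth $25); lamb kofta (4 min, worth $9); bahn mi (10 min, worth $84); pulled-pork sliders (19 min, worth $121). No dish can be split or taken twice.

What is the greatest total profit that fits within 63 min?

576

By profit per min: mushroom risotto 10.48, falafel wrap 9.79, bahn mi 8.40, bao buns 7.39 lead.
Taking the top-ratio dishes first gives falafel wrap + halloumi skewers + gyoza plate + mushroom risotto + bahn mi for 556 (60 min).
The 6 min tied up in gyoza plate is better spent on loaded fries — total rises to 576 (63 min).
Runner-up bao buns + falafel wrap + mushroom risotto tops out at 569.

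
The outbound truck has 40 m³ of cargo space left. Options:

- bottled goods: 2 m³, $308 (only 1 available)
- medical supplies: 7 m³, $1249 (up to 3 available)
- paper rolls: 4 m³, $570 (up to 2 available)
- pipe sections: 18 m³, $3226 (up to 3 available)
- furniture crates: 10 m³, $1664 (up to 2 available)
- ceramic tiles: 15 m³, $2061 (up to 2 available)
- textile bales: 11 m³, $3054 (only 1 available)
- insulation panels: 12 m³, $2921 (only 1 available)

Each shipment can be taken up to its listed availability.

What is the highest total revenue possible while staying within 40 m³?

8888

Greedy by ratio would take bottled goods + 2×medical supplies + textile bales + insulation panels: 39 m³ used, total 8781.
The 9 m³ tied up in bottled goods and medical supplies is better spent on furniture crates — total rises to 8888 (40 m³).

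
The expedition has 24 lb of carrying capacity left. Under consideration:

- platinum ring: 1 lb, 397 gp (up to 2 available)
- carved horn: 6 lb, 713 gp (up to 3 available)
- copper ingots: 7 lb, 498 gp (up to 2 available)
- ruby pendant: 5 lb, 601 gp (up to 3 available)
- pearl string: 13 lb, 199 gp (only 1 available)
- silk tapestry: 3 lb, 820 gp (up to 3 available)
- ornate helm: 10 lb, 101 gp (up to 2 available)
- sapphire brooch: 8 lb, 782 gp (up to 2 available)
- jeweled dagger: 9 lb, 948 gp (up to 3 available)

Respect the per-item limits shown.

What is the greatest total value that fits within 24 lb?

Taking the top-ratio items first gives 2×platinum ring + 2×ruby pendant + 3×silk tapestry for 4456 (21 lb).
The 10 lb tied up in 2×ruby pendant is better spent on 2×carved horn — total rises to 4680 (23 lb).
Nothing else within 24 lb beats 4680.

4680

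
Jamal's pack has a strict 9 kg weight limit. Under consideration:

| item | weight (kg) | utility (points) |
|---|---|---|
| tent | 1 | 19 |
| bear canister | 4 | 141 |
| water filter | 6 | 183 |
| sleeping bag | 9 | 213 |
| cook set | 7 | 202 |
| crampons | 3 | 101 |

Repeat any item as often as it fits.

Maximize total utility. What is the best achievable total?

303

A density-first pass picks tent + 2×bear canister — 301 at 9 kg.
Replace tent and 2×bear canister with 3×crampons: the trade gains 2 net, giving 303 at 9 kg.
No other feasible combination exceeds 303.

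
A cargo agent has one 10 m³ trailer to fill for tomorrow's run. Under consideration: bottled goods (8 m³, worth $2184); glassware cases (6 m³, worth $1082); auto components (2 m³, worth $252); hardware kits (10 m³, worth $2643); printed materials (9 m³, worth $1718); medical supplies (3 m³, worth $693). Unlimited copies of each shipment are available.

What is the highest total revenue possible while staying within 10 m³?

2643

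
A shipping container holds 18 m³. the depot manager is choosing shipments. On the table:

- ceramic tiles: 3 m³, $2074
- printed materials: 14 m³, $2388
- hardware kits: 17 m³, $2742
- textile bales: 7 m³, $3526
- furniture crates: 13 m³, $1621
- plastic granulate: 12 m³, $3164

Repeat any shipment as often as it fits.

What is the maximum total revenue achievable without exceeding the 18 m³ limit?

12444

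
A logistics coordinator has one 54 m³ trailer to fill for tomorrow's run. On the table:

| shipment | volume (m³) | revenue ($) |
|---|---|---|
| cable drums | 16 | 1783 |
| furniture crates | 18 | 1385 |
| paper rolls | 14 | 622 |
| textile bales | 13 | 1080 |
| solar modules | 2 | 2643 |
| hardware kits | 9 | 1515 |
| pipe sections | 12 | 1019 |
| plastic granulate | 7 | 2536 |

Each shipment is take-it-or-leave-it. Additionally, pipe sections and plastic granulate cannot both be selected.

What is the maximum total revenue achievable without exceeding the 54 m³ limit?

9862

Density check — solar modules 1321.50, plastic granulate 362.29, hardware kits 168.33 are the best per m³.
Taking cable drums + furniture crates + solar modules + hardware kits + plastic granulate: 52 m³ used, 9862 in revenue.
The spare 2 m³ is too small for any remaining shipment, and no feasible exchange beats 9862.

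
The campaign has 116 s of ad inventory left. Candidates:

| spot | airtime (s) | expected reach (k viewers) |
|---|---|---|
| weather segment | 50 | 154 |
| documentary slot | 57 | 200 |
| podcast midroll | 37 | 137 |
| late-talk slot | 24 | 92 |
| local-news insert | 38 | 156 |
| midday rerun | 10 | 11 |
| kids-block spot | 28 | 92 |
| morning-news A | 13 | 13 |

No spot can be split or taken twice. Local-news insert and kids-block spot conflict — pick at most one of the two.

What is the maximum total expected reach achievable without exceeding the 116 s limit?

Taking the top-ratio spots first gives podcast midroll + late-talk slot + local-news insert + midday rerun for 396 (109 s).
Replace podcast midroll and midday rerun with weather segment: the trade gains 6 net, giving 402 at 112 s.
The spare 4 s is too small for any remaining spot, and no feasible exchange beats 402.

402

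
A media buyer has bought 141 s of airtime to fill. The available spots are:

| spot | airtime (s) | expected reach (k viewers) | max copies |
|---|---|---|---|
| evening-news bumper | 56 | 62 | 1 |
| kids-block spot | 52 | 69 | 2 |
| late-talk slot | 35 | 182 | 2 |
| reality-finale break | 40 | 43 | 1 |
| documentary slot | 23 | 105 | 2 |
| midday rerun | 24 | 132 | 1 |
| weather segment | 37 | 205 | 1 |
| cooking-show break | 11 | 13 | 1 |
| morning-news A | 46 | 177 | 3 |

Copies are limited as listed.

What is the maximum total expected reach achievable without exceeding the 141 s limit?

706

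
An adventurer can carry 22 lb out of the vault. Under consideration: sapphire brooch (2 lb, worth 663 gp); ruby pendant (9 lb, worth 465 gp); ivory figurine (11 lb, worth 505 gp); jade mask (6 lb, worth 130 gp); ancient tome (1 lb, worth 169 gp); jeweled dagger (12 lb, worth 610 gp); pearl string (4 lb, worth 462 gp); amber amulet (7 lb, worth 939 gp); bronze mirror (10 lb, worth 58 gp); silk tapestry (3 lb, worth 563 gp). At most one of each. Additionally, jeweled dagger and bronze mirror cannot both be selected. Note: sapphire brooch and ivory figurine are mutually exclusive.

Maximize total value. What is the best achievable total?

By value per lb: sapphire brooch 331.50, silk tapestry 187.67, ancient tome 169.00 lead.
Taking the top-ratio items first gives sapphire brooch + ancient tome + pearl string + amber amulet + silk tapestry for 2796 (17 lb).
Replace pearl string with ruby pendant: the trade gains 3 net, giving 2799 at 22 lb.

2799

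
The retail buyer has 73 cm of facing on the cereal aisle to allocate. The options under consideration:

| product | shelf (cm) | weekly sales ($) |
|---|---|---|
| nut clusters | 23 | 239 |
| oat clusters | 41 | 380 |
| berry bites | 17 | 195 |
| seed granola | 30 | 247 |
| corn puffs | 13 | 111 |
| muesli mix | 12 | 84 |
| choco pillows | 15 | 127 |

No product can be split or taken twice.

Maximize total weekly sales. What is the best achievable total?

702

Taking the top-ratio products first gives nut clusters + berry bites + corn puffs + choco pillows for 672 (68 cm).
Dropping nut clusters and corn puffs frees 36 cm; slotting in oat clusters (41 cm) lifts the total to 702 at 73 cm.
No other feasible combination exceeds 702.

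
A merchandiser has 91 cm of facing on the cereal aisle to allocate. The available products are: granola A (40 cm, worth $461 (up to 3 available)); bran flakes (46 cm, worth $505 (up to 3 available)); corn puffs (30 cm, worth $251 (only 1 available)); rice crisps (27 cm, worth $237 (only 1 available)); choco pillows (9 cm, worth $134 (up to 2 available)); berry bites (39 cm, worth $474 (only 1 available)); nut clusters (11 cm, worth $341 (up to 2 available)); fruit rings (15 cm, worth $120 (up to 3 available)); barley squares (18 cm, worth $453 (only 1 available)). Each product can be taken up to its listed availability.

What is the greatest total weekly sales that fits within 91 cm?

1743

By weekly sales per cm: nut clusters 31.00, barley squares 25.17, choco pillows 14.89 lead.
A density-first pass picks rice crisps + 2×choco pillows + 2×nut clusters + barley squares — 1640 at 85 cm.
The 36 cm tied up in rice crisps and choco pillows is better spent on berry bites — total rises to 1743 (88 cm).
Every other selection either busts 91 cm or exceeds an availability limit or fails to beat 1743.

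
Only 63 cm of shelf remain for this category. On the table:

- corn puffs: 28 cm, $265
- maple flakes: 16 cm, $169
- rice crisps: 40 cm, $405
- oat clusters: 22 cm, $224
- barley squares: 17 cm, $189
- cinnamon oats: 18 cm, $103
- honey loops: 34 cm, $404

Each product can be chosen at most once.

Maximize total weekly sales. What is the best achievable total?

669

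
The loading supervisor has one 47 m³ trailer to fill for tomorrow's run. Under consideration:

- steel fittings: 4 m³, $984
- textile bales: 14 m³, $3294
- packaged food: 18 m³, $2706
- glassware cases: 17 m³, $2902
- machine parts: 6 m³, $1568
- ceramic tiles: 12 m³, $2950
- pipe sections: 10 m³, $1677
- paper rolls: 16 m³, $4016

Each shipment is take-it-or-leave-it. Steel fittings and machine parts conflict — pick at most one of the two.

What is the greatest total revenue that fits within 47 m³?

11244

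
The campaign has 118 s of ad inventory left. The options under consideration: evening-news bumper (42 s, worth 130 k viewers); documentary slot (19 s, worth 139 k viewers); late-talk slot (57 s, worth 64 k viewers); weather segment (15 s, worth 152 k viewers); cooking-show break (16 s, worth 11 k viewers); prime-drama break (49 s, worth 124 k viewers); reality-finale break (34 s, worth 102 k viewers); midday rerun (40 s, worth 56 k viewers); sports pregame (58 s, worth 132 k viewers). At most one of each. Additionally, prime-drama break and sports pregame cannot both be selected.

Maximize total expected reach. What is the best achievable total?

523

By expected reach per s: weather segment 10.13, documentary slot 7.32, evening-news bumper 3.10 lead.
Taking evening-news bumper + documentary slot + weather segment + reality-finale break: 110 s used, 523 in expected reach.
Every other selection either busts 118 s or breaks a pairing rule or fails to beat 523.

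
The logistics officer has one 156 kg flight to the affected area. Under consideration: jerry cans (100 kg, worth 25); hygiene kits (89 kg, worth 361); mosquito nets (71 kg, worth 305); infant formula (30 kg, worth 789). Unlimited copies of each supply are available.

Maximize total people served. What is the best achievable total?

3945

The ratio ordering already packs tightly: 5×infant formula, 150 kg, 3945.
No other feasible combination exceeds 3945.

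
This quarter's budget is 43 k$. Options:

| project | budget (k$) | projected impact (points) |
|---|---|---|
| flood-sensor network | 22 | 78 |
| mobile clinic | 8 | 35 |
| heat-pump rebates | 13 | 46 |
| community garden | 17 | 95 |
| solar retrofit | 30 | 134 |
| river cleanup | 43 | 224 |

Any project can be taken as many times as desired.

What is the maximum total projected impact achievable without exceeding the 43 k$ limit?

Density check — community garden 5.59, river cleanup 5.21, solar retrofit 4.47 are the best per k$.
Best packing: mobile clinic + 2×community garden — 42 k$, 225 total.
The spare 1 k$ is too small for any remaining project, and no exchange beats 225.

225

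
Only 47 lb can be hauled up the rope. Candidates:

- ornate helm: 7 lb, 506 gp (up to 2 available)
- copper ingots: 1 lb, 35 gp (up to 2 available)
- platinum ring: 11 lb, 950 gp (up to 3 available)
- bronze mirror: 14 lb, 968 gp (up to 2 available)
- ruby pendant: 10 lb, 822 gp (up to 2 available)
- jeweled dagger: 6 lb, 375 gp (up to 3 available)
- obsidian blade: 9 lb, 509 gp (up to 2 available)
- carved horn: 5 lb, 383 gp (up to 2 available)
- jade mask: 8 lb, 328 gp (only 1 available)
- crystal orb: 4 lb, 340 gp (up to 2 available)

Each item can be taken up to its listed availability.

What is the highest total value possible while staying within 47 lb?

4012

Taking the top-ratio items first gives copper ingots + 3×platinum ring + carved horn + 2×crystal orb for 3948 (47 lb).
Replace copper ingots and carved horn and crystal orb with ruby pendant: the trade gains 64 net, giving 4012 at 47 lb.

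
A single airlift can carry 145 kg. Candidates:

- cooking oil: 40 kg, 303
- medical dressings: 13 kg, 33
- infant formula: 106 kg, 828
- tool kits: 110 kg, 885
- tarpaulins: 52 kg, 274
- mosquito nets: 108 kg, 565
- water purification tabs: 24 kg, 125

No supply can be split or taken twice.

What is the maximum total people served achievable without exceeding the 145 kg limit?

The ratio ordering already packs tightly: tool kits + water purification tabs, 134 kg, 1010.
The closest alternative, medical dressings + infant formula + water purification tabs, reaches only 986.

1010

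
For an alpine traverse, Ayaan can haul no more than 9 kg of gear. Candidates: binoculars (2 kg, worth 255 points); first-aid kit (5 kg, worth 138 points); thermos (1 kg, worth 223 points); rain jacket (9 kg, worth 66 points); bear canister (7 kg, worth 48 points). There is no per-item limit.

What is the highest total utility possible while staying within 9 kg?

2007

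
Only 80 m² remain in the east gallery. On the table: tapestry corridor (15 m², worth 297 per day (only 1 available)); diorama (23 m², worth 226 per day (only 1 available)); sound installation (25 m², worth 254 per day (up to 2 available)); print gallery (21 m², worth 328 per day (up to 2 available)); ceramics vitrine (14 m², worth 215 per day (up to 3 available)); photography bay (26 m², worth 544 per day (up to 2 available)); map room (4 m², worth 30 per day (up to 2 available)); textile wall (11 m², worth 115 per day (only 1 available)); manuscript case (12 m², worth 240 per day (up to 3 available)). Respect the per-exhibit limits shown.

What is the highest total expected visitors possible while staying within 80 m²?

Greedy by ratio would take 2×photography bay + map room + 2×manuscript case: 80 m² used, total 1598.
The 16 m² tied up in map room and manuscript case is better spent on tapestry corridor — total rises to 1625 (79 m²).

1625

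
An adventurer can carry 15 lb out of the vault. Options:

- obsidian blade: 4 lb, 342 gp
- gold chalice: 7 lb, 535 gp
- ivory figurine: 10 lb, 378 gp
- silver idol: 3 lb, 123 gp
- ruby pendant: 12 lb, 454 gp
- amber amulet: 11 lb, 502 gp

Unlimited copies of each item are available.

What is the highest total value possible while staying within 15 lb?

1219

Taking the top-ratio items first gives 3×obsidian blade + silver idol for 1149 (15 lb).
Replace obsidian blade and silver idol with gold chalice: the trade gains 70 net, giving 1219 at 15 lb.
Every other selection either busts 15 lb or fails to beat 1219.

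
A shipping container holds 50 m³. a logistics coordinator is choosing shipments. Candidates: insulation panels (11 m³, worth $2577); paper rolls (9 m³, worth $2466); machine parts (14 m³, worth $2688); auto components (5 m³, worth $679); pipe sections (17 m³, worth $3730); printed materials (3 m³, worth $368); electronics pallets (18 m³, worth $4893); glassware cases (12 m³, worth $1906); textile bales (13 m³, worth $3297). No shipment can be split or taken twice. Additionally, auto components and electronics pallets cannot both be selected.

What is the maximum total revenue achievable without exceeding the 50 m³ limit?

Insulation panels + paper rolls + pipe sections + textile bales uses 50 of the 50 m³ and totals 12070.

12070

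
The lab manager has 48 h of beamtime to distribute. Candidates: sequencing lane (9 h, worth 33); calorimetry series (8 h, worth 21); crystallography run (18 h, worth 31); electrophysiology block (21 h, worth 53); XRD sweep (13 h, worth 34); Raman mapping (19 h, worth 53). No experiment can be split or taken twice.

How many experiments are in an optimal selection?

3

Best achievable expected citations is 127.
For example calorimetry series + electrophysiology block + Raman mapping achieves it, using 48 h.
Any selection reaching 127 contains exactly 3 experiments.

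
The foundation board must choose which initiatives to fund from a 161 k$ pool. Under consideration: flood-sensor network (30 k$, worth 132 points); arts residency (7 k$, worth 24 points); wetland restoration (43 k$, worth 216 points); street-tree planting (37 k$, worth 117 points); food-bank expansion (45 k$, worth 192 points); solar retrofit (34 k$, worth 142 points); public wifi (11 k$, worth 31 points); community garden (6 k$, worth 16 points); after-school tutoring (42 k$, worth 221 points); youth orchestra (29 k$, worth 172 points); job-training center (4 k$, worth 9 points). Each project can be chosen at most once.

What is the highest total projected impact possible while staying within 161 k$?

A density-first pass picks flood-sensor network + arts residency + wetland restoration + community garden + after-school tutoring + youth orchestra + job-training center — 790 at 161 k$.
A better packing is wetland restoration + food-bank expansion + after-school tutoring + youth orchestra: 159 k$, total 801.

801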